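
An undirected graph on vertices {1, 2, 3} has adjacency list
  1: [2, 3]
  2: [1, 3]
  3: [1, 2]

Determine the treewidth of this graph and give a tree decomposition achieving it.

Treewidth 2.
One such decomposition:
Bags: B1 = {1, 2, 3}
Tree: (single bag)

A single bag containing all 3 vertices is trivially a valid decomposition of width 2. For the lower bound, the 3 vertices {1, 2, 3} are pairwise adjacent, and any tree decomposition puts a clique entirely inside one bag — forcing width ≥ 2. Therefore the treewidth is 2.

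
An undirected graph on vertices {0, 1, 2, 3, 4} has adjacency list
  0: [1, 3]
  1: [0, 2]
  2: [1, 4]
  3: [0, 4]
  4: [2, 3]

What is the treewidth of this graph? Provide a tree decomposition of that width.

Each bag holds 3 vertices, so the decomposition has width 2, which upper-bounds the treewidth. Since 1–0–3–4–2–1 is a cycle in G, G is not acyclic. Forests are exactly the graphs of treewidth ≤ 1, so tw(G) ≥ 2. Combining the bounds, tw(G) = 2.

Treewidth 2.
Bags: B1 = {0, 1, 3}  B2 = {1, 3, 4}  B3 = {1, 2, 4}
Tree: B1–B2, B2–B3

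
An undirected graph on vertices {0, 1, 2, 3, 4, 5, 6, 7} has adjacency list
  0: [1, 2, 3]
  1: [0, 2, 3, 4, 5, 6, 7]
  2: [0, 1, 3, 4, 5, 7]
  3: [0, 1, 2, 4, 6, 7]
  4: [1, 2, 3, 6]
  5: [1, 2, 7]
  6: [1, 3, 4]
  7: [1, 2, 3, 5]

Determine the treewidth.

A width-3 tree decomposition is:
Bags: B1 = {1, 2, 3, 4}  B2 = {1, 2, 3, 7}  B3 = {0, 1, 2, 3}  B4 = {1, 2, 5, 7}  B5 = {1, 3, 4, 6}
Tree: B1–B2, B1–B3, B2–B4, B1–B5
Every bag has size at most 4, so the width is 4 − 1 = 3 and tw(G) ≤ 3. On the other hand G contains the 4-clique {0, 1, 2, 3}. A clique must lie in a single bag of any decomposition, so no decomposition can have width below 3. Therefore the treewidth is 3.

3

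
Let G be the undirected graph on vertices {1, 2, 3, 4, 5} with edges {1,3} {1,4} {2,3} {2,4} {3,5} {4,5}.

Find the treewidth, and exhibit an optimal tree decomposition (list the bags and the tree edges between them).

Treewidth 2.
One optimal decomposition is:
Bags: B1 = {3, 4, 5}  B2 = {1, 3, 4}  B3 = {2, 3, 4}
Tree: B1–B2, B2–B3

Each bag holds 3 vertices, so the decomposition has width 2, which upper-bounds the treewidth. The edges 5–4–1–3–5 form a cycle, so G is not a tree and its treewidth is at least 2. Therefore the treewidth is 2.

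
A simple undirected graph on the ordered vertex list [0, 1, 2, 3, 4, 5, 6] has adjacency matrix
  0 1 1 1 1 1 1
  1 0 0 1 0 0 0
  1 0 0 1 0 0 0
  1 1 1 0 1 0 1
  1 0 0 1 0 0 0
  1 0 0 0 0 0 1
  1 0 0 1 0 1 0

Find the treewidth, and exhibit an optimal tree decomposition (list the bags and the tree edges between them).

Every bag has size at most 3, so the width is 3 − 1 = 2 and tw(G) ≤ 2. Conversely, {0, 1, 3} is a clique of size 3, and the vertices of any clique must share a bag in every tree decomposition; so some bag has ≥ 3 vertices and tw(G) ≥ 2. Hence tw(G) = 2 exactly.

Treewidth 2.
One such decomposition:
Bags: B1 = {0, 5, 6}  B2 = {0, 3, 6}  B3 = {0, 2, 3}  B4 = {0, 3, 4}  B5 = {0, 1, 3}
Tree: B1–B2, B2–B3, B2–B4, B3–B5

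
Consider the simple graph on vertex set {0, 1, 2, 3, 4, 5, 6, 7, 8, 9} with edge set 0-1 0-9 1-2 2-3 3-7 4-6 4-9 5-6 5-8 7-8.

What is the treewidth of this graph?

A width-2 tree decomposition is:
Bags: B1 = {4, 6, 9}  B2 = {0, 6, 9}  B3 = {0, 1, 6}  B4 = {1, 2, 6}  B5 = {2, 3, 6}  B6 = {3, 6, 7}  B7 = {6, 7, 8}  B8 = {5, 6, 8}
Tree: B1–B2, B2–B3, B3–B4, B4–B5, B5–B6, B6–B7, B7–B8
Each bag holds 3 vertices, so the decomposition has width 2, which upper-bounds the treewidth. For the lower bound, G contains the cycle 6–4–9–0–1–2–3–7–8–5–6, so G is not a forest; only forests have treewidth ≤ 1, hence tw(G) ≥ 2. Hence tw(G) = 2 exactly.

2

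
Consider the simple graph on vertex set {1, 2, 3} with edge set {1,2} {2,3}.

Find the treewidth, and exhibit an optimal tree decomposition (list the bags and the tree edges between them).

The largest bag has 2 vertices, giving width 1; this decomposition certifies tw(G) ≤ 1. Any graph with an edge has treewidth ≥ 1, and G has the edge 2–3. The upper and lower bounds meet at 1, so that is the treewidth.

Treewidth 1.
One optimal decomposition is:
Bags: B1 = {2, 3}  B2 = {1, 2}
Tree: B1–B2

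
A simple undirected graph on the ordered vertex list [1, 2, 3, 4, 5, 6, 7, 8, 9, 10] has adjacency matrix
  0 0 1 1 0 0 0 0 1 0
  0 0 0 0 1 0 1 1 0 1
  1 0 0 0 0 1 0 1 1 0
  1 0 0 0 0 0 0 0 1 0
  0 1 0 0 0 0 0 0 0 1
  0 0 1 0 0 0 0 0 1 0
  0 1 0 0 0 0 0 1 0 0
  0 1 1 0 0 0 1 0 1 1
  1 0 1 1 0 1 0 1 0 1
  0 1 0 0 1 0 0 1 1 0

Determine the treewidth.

2

A width-2 tree decomposition is:
Bags: B1 = {2, 8, 10}  B2 = {8, 9, 10}  B3 = {3, 8, 9}  B4 = {1, 3, 9}  B5 = {2, 5, 10}  B6 = {2, 7, 8}  B7 = {3, 6, 9}  B8 = {1, 4, 9}
Tree: B1–B2, B2–B3, B3–B4, B1–B5, B1–B6, B3–B7, B4–B8
Every bag has size at most 3, so the width is 3 − 1 = 2 and tw(G) ≤ 2. Conversely, {8, 9, 10} is a clique of size 3, and the vertices of any clique must share a bag in every tree decomposition; so some bag has ≥ 3 vertices and tw(G) ≥ 2. Hence tw(G) = 2 exactly.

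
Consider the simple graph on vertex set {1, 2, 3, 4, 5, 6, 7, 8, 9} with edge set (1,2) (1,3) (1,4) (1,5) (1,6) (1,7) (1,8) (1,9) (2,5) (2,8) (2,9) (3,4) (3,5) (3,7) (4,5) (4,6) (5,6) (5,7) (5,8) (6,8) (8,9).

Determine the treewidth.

3

A width-3 tree decomposition is:
Bags: B1 = {1, 4, 5, 6}  B2 = {1, 3, 4, 5}  B3 = {1, 5, 6, 8}  B4 = {1, 3, 5, 7}  B5 = {1, 2, 5, 8}  B6 = {1, 2, 8, 9}
Tree: B1–B2, B1–B3, B2–B4, B3–B5, B5–B6
The largest bag has 4 vertices, giving width 3; this decomposition certifies tw(G) ≤ 3. Conversely, {1, 2, 8, 9} is a clique of size 4, and the vertices of any clique must share a bag in every tree decomposition; so some bag has ≥ 4 vertices and tw(G) ≥ 3. Combining the bounds, tw(G) = 3.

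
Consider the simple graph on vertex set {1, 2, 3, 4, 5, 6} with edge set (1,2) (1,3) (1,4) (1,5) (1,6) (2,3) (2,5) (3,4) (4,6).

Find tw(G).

2

A width-2 tree decomposition is:
Bags: B1 = {1, 3, 4}  B2 = {1, 2, 3}  B3 = {1, 4, 6}  B4 = {1, 2, 5}
Tree: B1–B2, B1–B3, B2–B4
Every bag has size at most 3, so the width is 3 − 1 = 2 and tw(G) ≤ 2. For the lower bound, the 3 vertices {1, 2, 3} are pairwise adjacent, and any tree decomposition puts a clique entirely inside one bag — forcing width ≥ 2. Combining the bounds, tw(G) = 2.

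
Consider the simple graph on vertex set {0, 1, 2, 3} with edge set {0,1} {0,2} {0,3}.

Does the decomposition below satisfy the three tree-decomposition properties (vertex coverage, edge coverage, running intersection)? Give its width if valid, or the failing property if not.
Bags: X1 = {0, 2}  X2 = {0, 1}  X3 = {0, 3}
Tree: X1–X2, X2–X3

Checking the three conditions: (i) the bags cover all of {0, 1, 2, 3}; (ii) for each edge, some bag contains both endpoints; (iii) the bags containing any fixed vertex form a subtree. All hold, so the decomposition is valid with width 2 − 1 = 1.

Yes; width 1.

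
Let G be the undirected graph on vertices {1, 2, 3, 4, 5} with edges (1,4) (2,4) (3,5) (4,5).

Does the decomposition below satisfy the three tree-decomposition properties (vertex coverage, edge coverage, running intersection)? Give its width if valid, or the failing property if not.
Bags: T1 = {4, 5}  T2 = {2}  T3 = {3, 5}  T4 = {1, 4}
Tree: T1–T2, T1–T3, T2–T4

No — edge (4,2) lies in no bag.

A tree decomposition must satisfy three properties: every vertex lies in some bag; for every edge, both endpoints lie together in some bag; and for every vertex, the bags containing it form a connected subtree. Here edge (4,2) lies in no bag, so the decomposition is invalid.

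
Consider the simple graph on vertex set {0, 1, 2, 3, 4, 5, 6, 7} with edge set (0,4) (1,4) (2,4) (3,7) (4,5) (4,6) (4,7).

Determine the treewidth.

A width-1 tree decomposition is:
Bags: B1 = {4, 7}  B2 = {0, 4}  B3 = {4, 6}  B4 = {4, 5}  B5 = {1, 4}  B6 = {3, 7}  B7 = {2, 4}
Tree: B1–B2, B1–B3, B3–B4, B2–B5, B1–B6, B1–B7
Every bag has size at most 2, so the width is 2 − 1 = 1 and tw(G) ≤ 1. Any graph with an edge has treewidth ≥ 1, and G has the edge 7–4. Hence tw(G) = 1 exactly.

1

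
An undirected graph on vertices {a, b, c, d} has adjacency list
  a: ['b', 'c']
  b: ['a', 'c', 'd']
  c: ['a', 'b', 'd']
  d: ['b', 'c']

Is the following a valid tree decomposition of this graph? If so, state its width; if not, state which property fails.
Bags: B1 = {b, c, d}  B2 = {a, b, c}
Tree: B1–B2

Yes; width 2.

Every vertex of G appears in some bag (union = {a, b, c, d}); every edge is covered by a bag; and for each vertex v the set of bags containing v is connected in the bag tree. The decomposition is therefore valid. The largest bag has 3 vertices, so the width is 2.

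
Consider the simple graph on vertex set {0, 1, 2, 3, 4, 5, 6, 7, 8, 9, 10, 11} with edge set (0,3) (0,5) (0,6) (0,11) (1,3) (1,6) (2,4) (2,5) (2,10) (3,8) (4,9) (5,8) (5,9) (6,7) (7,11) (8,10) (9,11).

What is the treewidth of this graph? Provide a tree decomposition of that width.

Treewidth 3.
One such decomposition:
Bags: B1 = {1, 3, 6, 7}  B2 = {0, 3, 6, 7}  B3 = {0, 3, 7, 11}  B4 = {0, 3, 8, 11}  B5 = {0, 5, 8, 11}  B6 = {5, 8, 9, 11}  B7 = {5, 8, 9, 10}  B8 = {2, 5, 9, 10}  B9 = {2, 4, 9, 10}
Tree: B1–B2, B2–B3, B3–B4, B4–B5, B5–B6, B6–B7, B7–B8, B8–B9

The largest bag has 4 vertices, giving width 3; this decomposition certifies tw(G) ≤ 3. For the lower bound: the 4 vertex sets {1,6,7}, {3}, {0}, {5,8,9,11} are disjoint, each induces a connected subgraph, and every pair is joined by at least one edge of G. Contracting each set to a single vertex therefore yields K_{4} as a minor, and since treewidth is minor-monotone, tw(G) ≥ tw(K_{4}) = 3. Combining the bounds, tw(G) = 3.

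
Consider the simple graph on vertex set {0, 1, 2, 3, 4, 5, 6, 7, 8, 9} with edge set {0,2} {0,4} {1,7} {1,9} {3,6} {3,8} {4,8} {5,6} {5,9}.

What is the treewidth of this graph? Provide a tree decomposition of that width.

Every bag has size at most 2, so the width is 2 − 1 = 1 and tw(G) ≤ 1. Any graph with an edge has treewidth ≥ 1, and G has the edge 7–1. Therefore the treewidth is 1.

Treewidth 1.
One such decomposition:
Bags: B1 = {1, 7}  B2 = {1, 9}  B3 = {5, 9}  B4 = {5, 6}  B5 = {3, 6}  B6 = {3, 8}  B7 = {4, 8}  B8 = {0, 4}  B9 = {0, 2}
Tree: B1–B2, B2–B3, B3–B4, B4–B5, B5–B6, B6–B7, B7–B8, B8–B9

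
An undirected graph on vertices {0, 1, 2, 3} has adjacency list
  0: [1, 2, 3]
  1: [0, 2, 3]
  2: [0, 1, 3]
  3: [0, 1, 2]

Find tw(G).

A width-3 tree decomposition is:
Bags: B1 = {0, 1, 2, 3}
Tree: (single bag)
With just one bag of size 4, the width is 4 − 1 = 3, so tw(G) ≤ 3. Conversely, {0, 1, 2, 3} is a clique of size 4, and the vertices of any clique must share a bag in every tree decomposition; so some bag has ≥ 4 vertices and tw(G) ≥ 3. Therefore the treewidth is 3.

3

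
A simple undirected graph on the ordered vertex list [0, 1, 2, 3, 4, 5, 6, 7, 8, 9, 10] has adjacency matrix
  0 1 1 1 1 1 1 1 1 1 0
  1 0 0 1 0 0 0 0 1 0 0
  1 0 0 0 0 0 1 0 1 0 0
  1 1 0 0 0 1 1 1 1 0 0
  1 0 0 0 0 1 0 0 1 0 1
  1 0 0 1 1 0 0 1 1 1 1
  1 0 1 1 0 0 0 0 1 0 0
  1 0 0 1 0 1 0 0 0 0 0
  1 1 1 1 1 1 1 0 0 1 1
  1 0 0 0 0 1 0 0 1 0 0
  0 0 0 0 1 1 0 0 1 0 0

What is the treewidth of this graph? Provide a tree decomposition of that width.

Treewidth 3.
Bags: B1 = {0, 3, 5, 8}  B2 = {0, 3, 6, 8}  B3 = {0, 1, 3, 8}  B4 = {0, 4, 5, 8}  B5 = {0, 5, 8, 9}  B6 = {4, 5, 8, 10}  B7 = {0, 3, 5, 7}  B8 = {0, 2, 6, 8}
Tree: B1–B2, B1–B3, B1–B4, B4–B5, B4–B6, B1–B7, B2–B8

Every bag has size at most 4, so the width is 4 − 1 = 3 and tw(G) ≤ 3. On the other hand G contains the 4-clique {0, 5, 8, 9}. A clique must lie in a single bag of any decomposition, so no decomposition can have width below 3. Combining the bounds, tw(G) = 3.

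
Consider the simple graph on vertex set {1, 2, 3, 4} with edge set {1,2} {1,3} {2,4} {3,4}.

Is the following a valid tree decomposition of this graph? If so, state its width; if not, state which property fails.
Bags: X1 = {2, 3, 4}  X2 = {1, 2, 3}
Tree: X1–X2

Checking the three conditions: (i) the bags cover all of {1, 2, 3, 4}; (ii) for each edge, some bag contains both endpoints; (iii) the bags containing any fixed vertex form a subtree. All hold, so the decomposition is valid with width 3 − 1 = 2.

Yes; width 2.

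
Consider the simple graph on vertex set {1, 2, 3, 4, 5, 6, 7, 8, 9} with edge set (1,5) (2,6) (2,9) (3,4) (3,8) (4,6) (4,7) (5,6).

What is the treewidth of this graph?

A width-1 tree decomposition is:
Bags: B1 = {4, 7}  B2 = {4, 6}  B3 = {2, 6}  B4 = {3, 4}  B5 = {3, 8}  B6 = {2, 9}  B7 = {5, 6}  B8 = {1, 5}
Tree: B1–B2, B2–B3, B1–B4, B4–B5, B3–B6, B3–B7, B7–B8
Every bag has size at most 2, so the width is 2 − 1 = 1 and tw(G) ≤ 1. Since G has at least one edge (e.g. 7–4), it is not an edgeless graph, so tw(G) ≥ 1. Combining the bounds, tw(G) = 1.

1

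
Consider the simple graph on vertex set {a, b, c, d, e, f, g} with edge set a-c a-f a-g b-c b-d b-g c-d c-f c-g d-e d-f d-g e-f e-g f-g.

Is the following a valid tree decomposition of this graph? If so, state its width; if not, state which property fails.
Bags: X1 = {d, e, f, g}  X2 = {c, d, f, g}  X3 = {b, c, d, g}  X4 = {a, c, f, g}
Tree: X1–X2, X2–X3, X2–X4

Yes; width 3.

Every vertex of G appears in some bag (union = {a, b, c, d, e, f, g}); every edge is covered by a bag; and for each vertex v the set of bags containing v is connected in the bag tree. The decomposition is therefore valid. The largest bag has 4 vertices, so the width is 3.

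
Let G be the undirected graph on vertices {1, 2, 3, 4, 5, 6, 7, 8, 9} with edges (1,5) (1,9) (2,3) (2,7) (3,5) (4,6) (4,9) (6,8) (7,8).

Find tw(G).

A width-2 tree decomposition is:
Bags: B1 = {2, 3, 5}  B2 = {1, 2, 5}  B3 = {1, 2, 9}  B4 = {2, 4, 9}  B5 = {2, 4, 6}  B6 = {2, 6, 8}  B7 = {2, 7, 8}
Tree: B1–B2, B2–B3, B3–B4, B4–B5, B5–B6, B6–B7
Every bag has size at most 3, so the width is 3 − 1 = 2 and tw(G) ≤ 2. For the lower bound, G contains the cycle 2–3–5–1–9–4–6–8–7–2, so G is not a forest; only forests have treewidth ≤ 1, hence tw(G) ≥ 2. The upper and lower bounds meet at 2, so that is the treewidth.

2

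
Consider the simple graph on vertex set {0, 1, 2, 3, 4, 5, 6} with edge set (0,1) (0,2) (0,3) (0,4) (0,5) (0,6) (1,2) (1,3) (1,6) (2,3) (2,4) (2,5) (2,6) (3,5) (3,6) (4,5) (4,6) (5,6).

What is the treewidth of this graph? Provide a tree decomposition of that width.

Every bag has size at most 5, so the width is 5 − 1 = 4 and tw(G) ≤ 4. Conversely, {0, 1, 2, 3, 6} is a clique of size 5, and the vertices of any clique must share a bag in every tree decomposition; so some bag has ≥ 5 vertices and tw(G) ≥ 4. Hence tw(G) = 4 exactly.

Treewidth 4.
Bags: B1 = {0, 2, 4, 5, 6}  B2 = {0, 2, 3, 5, 6}  B3 = {0, 1, 2, 3, 6}
Tree: B1–B2, B2–B3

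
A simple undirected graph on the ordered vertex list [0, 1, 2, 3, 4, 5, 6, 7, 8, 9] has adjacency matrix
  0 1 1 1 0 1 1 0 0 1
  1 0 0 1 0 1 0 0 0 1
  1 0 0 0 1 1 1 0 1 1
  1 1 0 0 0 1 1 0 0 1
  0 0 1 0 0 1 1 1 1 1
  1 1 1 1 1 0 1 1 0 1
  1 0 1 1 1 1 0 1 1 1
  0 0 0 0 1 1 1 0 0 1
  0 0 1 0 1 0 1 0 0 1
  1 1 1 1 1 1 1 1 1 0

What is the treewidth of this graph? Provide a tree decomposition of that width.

The largest bag has 5 vertices, giving width 4; this decomposition certifies tw(G) ≤ 4. For the lower bound, the 5 vertices {2, 4, 6, 8, 9} are pairwise adjacent, and any tree decomposition puts a clique entirely inside one bag — forcing width ≥ 4. Hence tw(G) = 4 exactly.

Treewidth 4.
Bags: B1 = {0, 3, 5, 6, 9}  B2 = {0, 2, 5, 6, 9}  B3 = {0, 1, 3, 5, 9}  B4 = {2, 4, 5, 6, 9}  B5 = {2, 4, 6, 8, 9}  B6 = {4, 5, 6, 7, 9}
Tree: B1–B2, B1–B3, B2–B4, B4–B5, B4–B6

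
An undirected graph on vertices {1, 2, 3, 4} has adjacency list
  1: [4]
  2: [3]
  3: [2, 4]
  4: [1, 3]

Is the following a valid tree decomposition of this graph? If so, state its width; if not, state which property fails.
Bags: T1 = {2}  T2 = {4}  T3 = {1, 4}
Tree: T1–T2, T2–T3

A tree decomposition must satisfy three properties: every vertex lies in some bag; for every edge, both endpoints lie together in some bag; and for every vertex, the bags containing it form a connected subtree. Here vertex 3 appears in no bag, so the decomposition is invalid.

No — vertex 3 appears in no bag.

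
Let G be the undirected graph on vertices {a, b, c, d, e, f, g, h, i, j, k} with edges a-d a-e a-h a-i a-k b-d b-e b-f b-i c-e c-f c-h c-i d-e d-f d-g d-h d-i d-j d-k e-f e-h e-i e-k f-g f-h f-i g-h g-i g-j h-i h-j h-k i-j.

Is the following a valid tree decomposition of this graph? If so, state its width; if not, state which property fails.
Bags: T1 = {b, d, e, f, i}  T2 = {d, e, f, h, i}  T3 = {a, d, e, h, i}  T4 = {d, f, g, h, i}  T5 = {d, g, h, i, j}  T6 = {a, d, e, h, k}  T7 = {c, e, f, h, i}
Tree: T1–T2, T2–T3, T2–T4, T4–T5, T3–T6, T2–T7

Yes; width 4.

Checking the three conditions: (i) the bags cover all of {a, b, c, d, e, f, g, h, i, j, k}; (ii) for each edge, some bag contains both endpoints; (iii) the bags containing any fixed vertex form a subtree. All hold, so the decomposition is valid with width 5 − 1 = 4.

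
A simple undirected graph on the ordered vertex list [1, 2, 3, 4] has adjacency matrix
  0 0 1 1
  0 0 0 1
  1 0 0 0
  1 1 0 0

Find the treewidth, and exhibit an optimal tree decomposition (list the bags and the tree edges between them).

Treewidth 1.
One such decomposition:
Bags: B1 = {2, 4}  B2 = {1, 4}  B3 = {1, 3}
Tree: B1–B2, B2–B3

Every bag has size at most 2, so the width is 2 − 1 = 1 and tw(G) ≤ 1. Any graph with an edge has treewidth ≥ 1, and G has the edge 2–4. Hence tw(G) = 1 exactly.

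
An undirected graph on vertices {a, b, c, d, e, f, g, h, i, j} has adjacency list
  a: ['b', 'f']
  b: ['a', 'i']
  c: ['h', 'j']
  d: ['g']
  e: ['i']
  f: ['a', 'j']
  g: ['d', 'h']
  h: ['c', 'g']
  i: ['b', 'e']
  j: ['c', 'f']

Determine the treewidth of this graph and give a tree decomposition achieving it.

Each bag holds 2 vertices, so the decomposition has width 1, which upper-bounds the treewidth. Any graph with an edge has treewidth ≥ 1, and G has the edge e–i. Combining the bounds, tw(G) = 1.

Treewidth 1.
One optimal decomposition is:
Bags: B1 = {e, i}  B2 = {b, i}  B3 = {a, b}  B4 = {a, f}  B5 = {f, j}  B6 = {c, j}  B7 = {c, h}  B8 = {g, h}  B9 = {d, g}
Tree: B1–B2, B2–B3, B3–B4, B4–B5, B5–B6, B6–B7, B7–B8, B8–B9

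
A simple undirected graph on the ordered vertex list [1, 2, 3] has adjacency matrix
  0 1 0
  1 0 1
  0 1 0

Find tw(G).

A width-1 tree decomposition is:
Bags: B1 = {1, 2}  B2 = {2, 3}
Tree: B1–B2
The largest bag has 2 vertices, giving width 1; this decomposition certifies tw(G) ≤ 1. Since G has at least one edge (e.g. 2–1), it is not an edgeless graph, so tw(G) ≥ 1. The upper and lower bounds meet at 1, so that is the treewidth.

1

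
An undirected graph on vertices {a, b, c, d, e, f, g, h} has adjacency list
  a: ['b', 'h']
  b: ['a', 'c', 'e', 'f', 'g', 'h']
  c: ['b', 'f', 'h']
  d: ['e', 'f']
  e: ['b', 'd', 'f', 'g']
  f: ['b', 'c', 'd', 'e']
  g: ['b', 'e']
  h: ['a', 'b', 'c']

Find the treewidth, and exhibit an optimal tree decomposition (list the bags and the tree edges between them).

Treewidth 2.
One such decomposition:
Bags: B1 = {b, e, f}  B2 = {b, c, f}  B3 = {b, c, h}  B4 = {b, e, g}  B5 = {d, e, f}  B6 = {a, b, h}
Tree: B1–B2, B2–B3, B1–B4, B1–B5, B3–B6

Every bag has size at most 3, so the width is 3 − 1 = 2 and tw(G) ≤ 2. For the lower bound, the 3 vertices {d, e, f} are pairwise adjacent, and any tree decomposition puts a clique entirely inside one bag — forcing width ≥ 2. Therefore the treewidth is 2.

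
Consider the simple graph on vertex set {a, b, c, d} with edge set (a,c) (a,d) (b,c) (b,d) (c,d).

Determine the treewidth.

2

A width-2 tree decomposition is:
Bags: B1 = {b, c, d}  B2 = {a, c, d}
Tree: B1–B2
Each bag holds 3 vertices, so the decomposition has width 2, which upper-bounds the treewidth. Conversely, {a, c, d} is a clique of size 3, and the vertices of any clique must share a bag in every tree decomposition; so some bag has ≥ 3 vertices and tw(G) ≥ 2. Combining the bounds, tw(G) = 2.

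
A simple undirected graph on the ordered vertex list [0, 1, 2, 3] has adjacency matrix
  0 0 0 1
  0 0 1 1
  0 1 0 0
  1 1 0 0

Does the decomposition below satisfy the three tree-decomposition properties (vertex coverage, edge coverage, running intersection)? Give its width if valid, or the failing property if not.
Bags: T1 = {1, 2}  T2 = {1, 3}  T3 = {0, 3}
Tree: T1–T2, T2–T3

Yes; width 1.

Vertex coverage: the bags together contain {0, 1, 2, 3}, the full vertex set. Edge coverage: each edge of G has both endpoints in at least one bag. Running intersection: for every vertex, the bags containing it form a connected subtree. All three properties hold, so this is a valid tree decomposition of width max|bag| − 1 = 1, and hence tw(G) ≤ 1.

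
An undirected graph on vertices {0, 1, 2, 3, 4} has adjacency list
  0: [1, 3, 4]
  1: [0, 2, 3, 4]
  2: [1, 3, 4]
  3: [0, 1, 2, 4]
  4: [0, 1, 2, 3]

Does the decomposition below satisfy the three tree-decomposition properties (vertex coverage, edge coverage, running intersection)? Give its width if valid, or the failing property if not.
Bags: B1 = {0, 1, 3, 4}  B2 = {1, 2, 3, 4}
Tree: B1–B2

Checking the three conditions: (i) the bags cover all of {0, 1, 2, 3, 4}; (ii) for each edge, some bag contains both endpoints; (iii) the bags containing any fixed vertex form a subtree. All hold, so the decomposition is valid with width 4 − 1 = 3.

Yes; width 3.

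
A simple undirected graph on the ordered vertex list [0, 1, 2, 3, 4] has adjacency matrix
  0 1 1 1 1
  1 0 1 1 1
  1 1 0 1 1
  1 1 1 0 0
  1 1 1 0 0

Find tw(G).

3

A width-3 tree decomposition is:
Bags: B1 = {0, 1, 2, 4}  B2 = {0, 1, 2, 3}
Tree: B1–B2
The largest bag has 4 vertices, giving width 3; this decomposition certifies tw(G) ≤ 3. Conversely, {0, 1, 2, 3} is a clique of size 4, and the vertices of any clique must share a bag in every tree decomposition; so some bag has ≥ 4 vertices and tw(G) ≥ 3. Therefore the treewidth is 3.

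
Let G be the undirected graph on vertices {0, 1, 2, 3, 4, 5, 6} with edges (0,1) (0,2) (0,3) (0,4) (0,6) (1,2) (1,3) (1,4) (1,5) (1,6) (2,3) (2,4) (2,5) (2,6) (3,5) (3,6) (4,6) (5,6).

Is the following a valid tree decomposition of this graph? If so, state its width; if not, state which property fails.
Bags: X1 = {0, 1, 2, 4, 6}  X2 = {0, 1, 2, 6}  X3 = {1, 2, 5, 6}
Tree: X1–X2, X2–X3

A tree decomposition must satisfy three properties: every vertex lies in some bag; for every edge, both endpoints lie together in some bag; and for every vertex, the bags containing it form a connected subtree. Here vertex 3 appears in no bag, so the decomposition is invalid.

No — vertex 3 appears in no bag.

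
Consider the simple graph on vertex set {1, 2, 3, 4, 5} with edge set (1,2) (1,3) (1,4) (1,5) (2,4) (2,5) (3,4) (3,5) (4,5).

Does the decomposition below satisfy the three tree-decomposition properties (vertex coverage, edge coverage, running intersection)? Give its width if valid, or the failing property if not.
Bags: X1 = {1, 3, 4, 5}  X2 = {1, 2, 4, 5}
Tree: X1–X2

Yes; width 3.

Every vertex of G appears in some bag (union = {1, 2, 3, 4, 5}); every edge is covered by a bag; and for each vertex v the set of bags containing v is connected in the bag tree. The decomposition is therefore valid. The largest bag has 4 vertices, so the width is 3.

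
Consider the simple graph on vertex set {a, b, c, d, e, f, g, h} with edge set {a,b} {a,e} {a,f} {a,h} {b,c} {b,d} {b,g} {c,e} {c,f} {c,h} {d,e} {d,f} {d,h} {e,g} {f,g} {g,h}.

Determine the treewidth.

4

A width-4 tree decomposition is:
Bags: B1 = {a, c, d, f, g}  B2 = {a, c, d, g, h}  B3 = {a, c, d, e, g}  B4 = {a, b, c, d, g}
Tree: B1–B2, B2–B3, B3–B4
The largest bag has 5 vertices, giving width 4; this decomposition certifies tw(G) ≤ 4. For the lower bound: the 5 vertex sets {a,f}, {d,h}, {e,g}, {c}, {b} are disjoint, each induces a connected subgraph, and every pair is joined by at least one edge of G. Contracting each set to a single vertex therefore yields K_{5} as a minor, and since treewidth is minor-monotone, tw(G) ≥ tw(K_{5}) = 4. The upper and lower bounds meet at 4, so that is the treewidth.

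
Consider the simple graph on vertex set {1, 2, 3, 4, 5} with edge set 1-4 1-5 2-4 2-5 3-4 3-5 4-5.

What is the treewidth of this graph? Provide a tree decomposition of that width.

Treewidth 2.
One optimal decomposition is:
Bags: B1 = {1, 4, 5}  B2 = {2, 4, 5}  B3 = {3, 4, 5}
Tree: B1–B2, B2–B3

Every bag has size at most 3, so the width is 3 − 1 = 2 and tw(G) ≤ 2. For the lower bound, the 3 vertices {1, 4, 5} are pairwise adjacent, and any tree decomposition puts a clique entirely inside one bag — forcing width ≥ 2. Therefore the treewidth is 2.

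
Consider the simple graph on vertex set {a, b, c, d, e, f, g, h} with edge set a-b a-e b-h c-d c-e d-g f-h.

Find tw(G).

1

A width-1 tree decomposition is:
Bags: B1 = {d, g}  B2 = {c, d}  B3 = {c, e}  B4 = {a, e}  B5 = {a, b}  B6 = {b, h}  B7 = {f, h}
Tree: B1–B2, B2–B3, B3–B4, B4–B5, B5–B6, B6–B7
The largest bag has 2 vertices, giving width 1; this decomposition certifies tw(G) ≤ 1. Since G has at least one edge (e.g. g–d), it is not an edgeless graph, so tw(G) ≥ 1. Combining the bounds, tw(G) = 1.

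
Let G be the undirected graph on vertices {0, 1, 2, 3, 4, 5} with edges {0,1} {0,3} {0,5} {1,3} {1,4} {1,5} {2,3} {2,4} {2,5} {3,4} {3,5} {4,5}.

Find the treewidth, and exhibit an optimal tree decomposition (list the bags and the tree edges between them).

Treewidth 3.
One such decomposition:
Bags: B1 = {2, 3, 4, 5}  B2 = {1, 3, 4, 5}  B3 = {0, 1, 3, 5}
Tree: B1–B2, B2–B3

Every bag has size at most 4, so the width is 4 − 1 = 3 and tw(G) ≤ 3. Conversely, {0, 1, 3, 5} is a clique of size 4, and the vertices of any clique must share a bag in every tree decomposition; so some bag has ≥ 4 vertices and tw(G) ≥ 3. The upper and lower bounds meet at 3, so that is the treewidth.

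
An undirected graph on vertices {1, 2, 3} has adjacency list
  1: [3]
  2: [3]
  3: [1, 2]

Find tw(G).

1

A width-1 tree decomposition is:
Bags: B1 = {2, 3}  B2 = {1, 3}
Tree: B1–B2
Every bag has size at most 2, so the width is 2 − 1 = 1 and tw(G) ≤ 1. Since G has at least one edge (e.g. 3–2), it is not an edgeless graph, so tw(G) ≥ 1. The upper and lower bounds meet at 1, so that is the treewidth.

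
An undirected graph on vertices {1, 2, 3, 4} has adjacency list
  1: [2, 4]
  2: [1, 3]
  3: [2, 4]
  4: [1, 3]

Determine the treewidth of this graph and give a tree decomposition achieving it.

Treewidth 2.
One optimal decomposition is:
Bags: B1 = {1, 2, 4}  B2 = {2, 3, 4}
Tree: B1–B2

Each bag holds 3 vertices, so the decomposition has width 2, which upper-bounds the treewidth. For the lower bound, G contains the cycle 2–1–4–3–2, so G is not a forest; only forests have treewidth ≤ 1, hence tw(G) ≥ 2. Hence tw(G) = 2 exactly.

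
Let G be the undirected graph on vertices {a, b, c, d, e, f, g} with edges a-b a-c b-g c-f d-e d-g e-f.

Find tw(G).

2

A width-2 tree decomposition is:
Bags: B1 = {b, d, g}  B2 = {a, b, d}  B3 = {a, c, d}  B4 = {c, d, f}  B5 = {d, e, f}
Tree: B1–B2, B2–B3, B3–B4, B4–B5
Every bag has size at most 3, so the width is 3 − 1 = 2 and tw(G) ≤ 2. The edges d–g–b–a–c–f–e–d form a cycle, so G is not a tree and its treewidth is at least 2. The upper and lower bounds meet at 2, so that is the treewidth.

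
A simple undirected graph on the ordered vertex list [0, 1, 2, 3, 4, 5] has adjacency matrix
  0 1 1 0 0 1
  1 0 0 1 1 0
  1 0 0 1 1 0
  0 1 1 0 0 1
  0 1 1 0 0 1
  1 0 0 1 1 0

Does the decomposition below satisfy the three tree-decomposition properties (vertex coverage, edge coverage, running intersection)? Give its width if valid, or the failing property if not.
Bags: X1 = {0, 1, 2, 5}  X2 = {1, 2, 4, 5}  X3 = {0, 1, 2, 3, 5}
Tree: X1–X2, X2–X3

No — bags containing vertex 0 are not connected in the tree.

A tree decomposition must satisfy three properties: every vertex lies in some bag; for every edge, both endpoints lie together in some bag; and for every vertex, the bags containing it form a connected subtree. Here bags containing vertex 0 are not connected in the tree, so the decomposition is invalid.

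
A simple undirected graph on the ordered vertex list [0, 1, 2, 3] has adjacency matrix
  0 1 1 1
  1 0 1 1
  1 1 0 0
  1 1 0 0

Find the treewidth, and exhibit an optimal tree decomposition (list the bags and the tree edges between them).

Treewidth 2.
Bags: B1 = {0, 1, 3}  B2 = {0, 1, 2}
Tree: B1–B2

The largest bag has 3 vertices, giving width 2; this decomposition certifies tw(G) ≤ 2. On the other hand G contains the 3-clique {0, 1, 2}. A clique must lie in a single bag of any decomposition, so no decomposition can have width below 2. Combining the bounds, tw(G) = 2.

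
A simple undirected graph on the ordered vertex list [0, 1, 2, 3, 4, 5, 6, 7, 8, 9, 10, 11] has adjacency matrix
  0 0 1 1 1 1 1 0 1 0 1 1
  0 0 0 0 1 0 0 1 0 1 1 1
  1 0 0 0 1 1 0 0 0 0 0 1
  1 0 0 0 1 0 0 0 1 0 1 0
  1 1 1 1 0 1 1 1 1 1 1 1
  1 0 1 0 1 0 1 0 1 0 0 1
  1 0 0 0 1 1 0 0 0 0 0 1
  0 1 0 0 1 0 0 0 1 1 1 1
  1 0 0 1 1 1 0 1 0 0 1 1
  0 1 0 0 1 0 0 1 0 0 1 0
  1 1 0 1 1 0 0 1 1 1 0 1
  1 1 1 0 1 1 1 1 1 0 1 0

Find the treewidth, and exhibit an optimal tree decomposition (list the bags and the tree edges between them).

Treewidth 4.
One optimal decomposition is:
Bags: B1 = {0, 4, 8, 10, 11}  B2 = {0, 4, 5, 8, 11}  B3 = {0, 3, 4, 8, 10}  B4 = {0, 2, 4, 5, 11}  B5 = {4, 7, 8, 10, 11}  B6 = {1, 4, 7, 10, 11}  B7 = {0, 4, 5, 6, 11}  B8 = {1, 4, 7, 9, 10}
Tree: B1–B2, B1–B3, B2–B4, B1–B5, B5–B6, B4–B7, B6–B8

The largest bag has 5 vertices, giving width 4; this decomposition certifies tw(G) ≤ 4. On the other hand G contains the 5-clique {0, 4, 8, 10, 11}. A clique must lie in a single bag of any decomposition, so no decomposition can have width below 4. Therefore the treewidth is 4.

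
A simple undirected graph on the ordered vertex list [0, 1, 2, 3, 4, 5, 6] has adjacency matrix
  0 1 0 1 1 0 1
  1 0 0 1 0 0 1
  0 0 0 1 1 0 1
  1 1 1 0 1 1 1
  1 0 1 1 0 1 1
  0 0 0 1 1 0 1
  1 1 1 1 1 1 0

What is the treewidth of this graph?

3

A width-3 tree decomposition is:
Bags: B1 = {2, 3, 4, 6}  B2 = {3, 4, 5, 6}  B3 = {0, 3, 4, 6}  B4 = {0, 1, 3, 6}
Tree: B1–B2, B1–B3, B3–B4
The largest bag has 4 vertices, giving width 3; this decomposition certifies tw(G) ≤ 3. On the other hand G contains the 4-clique {0, 1, 3, 6}. A clique must lie in a single bag of any decomposition, so no decomposition can have width below 3. Therefore the treewidth is 3.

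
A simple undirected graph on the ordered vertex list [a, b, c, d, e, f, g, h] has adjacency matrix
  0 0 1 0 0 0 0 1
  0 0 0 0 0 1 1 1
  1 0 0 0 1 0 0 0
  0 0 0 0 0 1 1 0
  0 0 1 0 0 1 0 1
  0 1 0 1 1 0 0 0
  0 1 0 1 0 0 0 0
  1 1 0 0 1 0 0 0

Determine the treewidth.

A width-2 tree decomposition is:
Bags: B1 = {a, c, h}  B2 = {c, e, h}  B3 = {b, e, h}  B4 = {b, e, f}  B5 = {b, f, g}  B6 = {d, f, g}
Tree: B1–B2, B2–B3, B3–B4, B4–B5, B5–B6
Each bag holds 3 vertices, so the decomposition has width 2, which upper-bounds the treewidth. The edges a–c–e–h–a form a cycle, so G is not a tree and its treewidth is at least 2. Combining the bounds, tw(G) = 2.

2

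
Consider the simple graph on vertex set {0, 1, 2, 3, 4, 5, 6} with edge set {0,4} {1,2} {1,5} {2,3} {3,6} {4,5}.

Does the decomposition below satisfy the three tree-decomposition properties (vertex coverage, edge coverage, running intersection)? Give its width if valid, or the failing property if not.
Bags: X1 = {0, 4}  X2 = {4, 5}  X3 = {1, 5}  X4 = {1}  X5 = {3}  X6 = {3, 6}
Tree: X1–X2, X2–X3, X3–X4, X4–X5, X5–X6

A tree decomposition must satisfy three properties: every vertex lies in some bag; for every edge, both endpoints lie together in some bag; and for every vertex, the bags containing it form a connected subtree. Here vertex 2 appears in no bag, so the decomposition is invalid.

No — vertex 2 appears in no bag.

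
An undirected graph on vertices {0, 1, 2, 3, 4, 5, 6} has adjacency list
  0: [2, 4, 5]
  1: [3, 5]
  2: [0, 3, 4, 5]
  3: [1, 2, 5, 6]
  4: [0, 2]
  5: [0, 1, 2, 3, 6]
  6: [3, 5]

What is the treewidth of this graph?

A width-2 tree decomposition is:
Bags: B1 = {2, 3, 5}  B2 = {0, 2, 5}  B3 = {1, 3, 5}  B4 = {0, 2, 4}  B5 = {3, 5, 6}
Tree: B1–B2, B1–B3, B2–B4, B3–B5
Every bag has size at most 3, so the width is 3 − 1 = 2 and tw(G) ≤ 2. On the other hand G contains the 3-clique {0, 2, 4}. A clique must lie in a single bag of any decomposition, so no decomposition can have width below 2. Combining the bounds, tw(G) = 2.

2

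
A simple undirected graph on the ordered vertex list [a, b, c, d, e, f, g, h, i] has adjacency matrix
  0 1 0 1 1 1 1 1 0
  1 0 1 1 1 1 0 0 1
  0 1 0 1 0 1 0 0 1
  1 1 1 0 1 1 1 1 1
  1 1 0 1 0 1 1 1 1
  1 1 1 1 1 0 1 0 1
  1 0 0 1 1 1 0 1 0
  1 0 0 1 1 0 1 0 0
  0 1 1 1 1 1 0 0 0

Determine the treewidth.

4

A width-4 tree decomposition is:
Bags: B1 = {a, b, d, e, f}  B2 = {b, d, e, f, i}  B3 = {a, d, e, f, g}  B4 = {a, d, e, g, h}  B5 = {b, c, d, f, i}
Tree: B1–B2, B1–B3, B3–B4, B2–B5
Each bag holds 5 vertices, so the decomposition has width 4, which upper-bounds the treewidth. On the other hand G contains the 5-clique {a, d, e, g, h}. A clique must lie in a single bag of any decomposition, so no decomposition can have width below 4. Therefore the treewidth is 4.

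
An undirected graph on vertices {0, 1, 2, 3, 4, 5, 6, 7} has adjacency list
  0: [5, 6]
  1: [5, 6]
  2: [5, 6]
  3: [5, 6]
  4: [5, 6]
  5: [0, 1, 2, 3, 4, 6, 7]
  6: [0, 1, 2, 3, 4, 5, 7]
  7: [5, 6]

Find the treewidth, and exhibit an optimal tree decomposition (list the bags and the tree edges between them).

Each bag holds 3 vertices, so the decomposition has width 2, which upper-bounds the treewidth. On the other hand G contains the 3-clique {0, 5, 6}. A clique must lie in a single bag of any decomposition, so no decomposition can have width below 2. Hence tw(G) = 2 exactly.

Treewidth 2.
One optimal decomposition is:
Bags: B1 = {1, 5, 6}  B2 = {4, 5, 6}  B3 = {5, 6, 7}  B4 = {3, 5, 6}  B5 = {2, 5, 6}  B6 = {0, 5, 6}
Tree: B1–B2, B2–B3, B3–B4, B4–B5, B2–B6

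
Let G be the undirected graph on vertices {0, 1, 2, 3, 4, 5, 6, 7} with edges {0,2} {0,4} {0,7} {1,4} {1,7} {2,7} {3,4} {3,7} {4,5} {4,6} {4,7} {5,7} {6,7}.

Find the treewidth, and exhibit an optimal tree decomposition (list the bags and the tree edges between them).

Treewidth 2.
One optimal decomposition is:
Bags: B1 = {0, 4, 7}  B2 = {4, 6, 7}  B3 = {1, 4, 7}  B4 = {0, 2, 7}  B5 = {3, 4, 7}  B6 = {4, 5, 7}
Tree: B1–B2, B1–B3, B1–B4, B3–B5, B1–B6

Each bag holds 3 vertices, so the decomposition has width 2, which upper-bounds the treewidth. For the lower bound, the 3 vertices {0, 2, 7} are pairwise adjacent, and any tree decomposition puts a clique entirely inside one bag — forcing width ≥ 2. Combining the bounds, tw(G) = 2.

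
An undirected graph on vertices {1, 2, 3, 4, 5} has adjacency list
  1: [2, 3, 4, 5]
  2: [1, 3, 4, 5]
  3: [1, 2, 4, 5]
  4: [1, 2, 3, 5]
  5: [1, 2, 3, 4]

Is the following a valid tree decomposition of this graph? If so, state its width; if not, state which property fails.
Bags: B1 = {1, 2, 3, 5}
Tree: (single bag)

No — vertex 4 appears in no bag.

A tree decomposition must satisfy three properties: every vertex lies in some bag; for every edge, both endpoints lie together in some bag; and for every vertex, the bags containing it form a connected subtree. Here vertex 4 appears in no bag, so the decomposition is invalid.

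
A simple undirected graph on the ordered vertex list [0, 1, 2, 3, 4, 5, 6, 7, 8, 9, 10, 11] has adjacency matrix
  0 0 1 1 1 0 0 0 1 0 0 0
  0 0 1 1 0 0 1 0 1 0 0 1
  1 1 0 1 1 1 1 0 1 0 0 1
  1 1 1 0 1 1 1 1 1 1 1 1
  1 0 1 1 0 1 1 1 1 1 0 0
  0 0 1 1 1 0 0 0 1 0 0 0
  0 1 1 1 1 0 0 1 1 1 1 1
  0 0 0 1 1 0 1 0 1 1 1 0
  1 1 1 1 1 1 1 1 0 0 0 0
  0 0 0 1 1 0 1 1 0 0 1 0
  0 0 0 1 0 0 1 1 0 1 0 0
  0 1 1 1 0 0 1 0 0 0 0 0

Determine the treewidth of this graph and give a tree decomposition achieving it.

The largest bag has 5 vertices, giving width 4; this decomposition certifies tw(G) ≤ 4. Conversely, {0, 2, 3, 4, 8} is a clique of size 5, and the vertices of any clique must share a bag in every tree decomposition; so some bag has ≥ 5 vertices and tw(G) ≥ 4. Combining the bounds, tw(G) = 4.

Treewidth 4.
One optimal decomposition is:
Bags: B1 = {2, 3, 4, 6, 8}  B2 = {1, 2, 3, 6, 8}  B3 = {3, 4, 6, 7, 8}  B4 = {0, 2, 3, 4, 8}  B5 = {2, 3, 4, 5, 8}  B6 = {3, 4, 6, 7, 9}  B7 = {1, 2, 3, 6, 11}  B8 = {3, 6, 7, 9, 10}
Tree: B1–B2, B1–B3, B1–B4, B4–B5, B3–B6, B2–B7, B6–B8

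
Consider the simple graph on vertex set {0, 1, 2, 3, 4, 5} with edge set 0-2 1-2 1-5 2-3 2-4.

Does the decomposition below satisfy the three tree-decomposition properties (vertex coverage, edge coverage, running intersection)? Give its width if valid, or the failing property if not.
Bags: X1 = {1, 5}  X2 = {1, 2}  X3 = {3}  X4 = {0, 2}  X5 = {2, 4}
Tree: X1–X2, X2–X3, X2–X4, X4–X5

No — edge (2,3) lies in no bag.

A tree decomposition must satisfy three properties: every vertex lies in some bag; for every edge, both endpoints lie together in some bag; and for every vertex, the bags containing it form a connected subtree. Here edge (2,3) lies in no bag, so the decomposition is invalid.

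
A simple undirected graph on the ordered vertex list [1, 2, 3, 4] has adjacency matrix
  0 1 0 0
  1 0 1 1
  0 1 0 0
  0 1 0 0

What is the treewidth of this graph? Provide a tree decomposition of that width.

Each bag holds 2 vertices, so the decomposition has width 1, which upper-bounds the treewidth. Since G has at least one edge (e.g. 1–2), it is not an edgeless graph, so tw(G) ≥ 1. Combining the bounds, tw(G) = 1.

Treewidth 1.
One such decomposition:
Bags: B1 = {1, 2}  B2 = {2, 3}  B3 = {2, 4}
Tree: B1–B2, B1–B3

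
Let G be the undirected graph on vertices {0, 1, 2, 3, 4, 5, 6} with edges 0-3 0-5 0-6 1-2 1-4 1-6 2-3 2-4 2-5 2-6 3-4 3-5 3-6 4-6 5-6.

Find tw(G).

A width-3 tree decomposition is:
Bags: B1 = {2, 3, 5, 6}  B2 = {2, 3, 4, 6}  B3 = {1, 2, 4, 6}  B4 = {0, 3, 5, 6}
Tree: B1–B2, B2–B3, B1–B4
The largest bag has 4 vertices, giving width 3; this decomposition certifies tw(G) ≤ 3. For the lower bound, the 4 vertices {0, 3, 5, 6} are pairwise adjacent, and any tree decomposition puts a clique entirely inside one bag — forcing width ≥ 3. Therefore the treewidth is 3.

3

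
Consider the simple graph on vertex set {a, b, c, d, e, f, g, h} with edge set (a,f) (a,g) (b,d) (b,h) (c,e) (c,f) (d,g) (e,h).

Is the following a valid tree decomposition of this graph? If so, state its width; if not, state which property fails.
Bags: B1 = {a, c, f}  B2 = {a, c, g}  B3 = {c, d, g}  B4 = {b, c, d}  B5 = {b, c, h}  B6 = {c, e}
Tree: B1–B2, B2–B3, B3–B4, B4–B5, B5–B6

A tree decomposition must satisfy three properties: every vertex lies in some bag; for every edge, both endpoints lie together in some bag; and for every vertex, the bags containing it form a connected subtree. Here edge (h,e) lies in no bag, so the decomposition is invalid.

No — edge (h,e) lies in no bag.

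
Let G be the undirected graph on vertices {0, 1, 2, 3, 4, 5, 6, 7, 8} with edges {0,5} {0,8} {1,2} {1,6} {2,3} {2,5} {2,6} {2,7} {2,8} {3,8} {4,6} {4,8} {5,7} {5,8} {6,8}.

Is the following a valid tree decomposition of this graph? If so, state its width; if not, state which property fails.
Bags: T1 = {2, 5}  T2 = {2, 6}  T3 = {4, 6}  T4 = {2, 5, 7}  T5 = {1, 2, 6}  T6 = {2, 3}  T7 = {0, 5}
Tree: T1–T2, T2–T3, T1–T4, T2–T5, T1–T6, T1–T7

A tree decomposition must satisfy three properties: every vertex lies in some bag; for every edge, both endpoints lie together in some bag; and for every vertex, the bags containing it form a connected subtree. Here vertex 8 appears in no bag, so the decomposition is invalid.

No — vertex 8 appears in no bag.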